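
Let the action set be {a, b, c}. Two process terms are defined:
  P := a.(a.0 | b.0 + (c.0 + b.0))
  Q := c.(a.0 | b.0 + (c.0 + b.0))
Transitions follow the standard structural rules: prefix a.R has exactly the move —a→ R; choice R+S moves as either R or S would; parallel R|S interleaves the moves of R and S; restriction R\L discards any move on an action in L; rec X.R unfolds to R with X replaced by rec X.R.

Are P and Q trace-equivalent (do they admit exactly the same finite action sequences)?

LTS(P): 6 reachable states
  m0 = a.(a.0 | b.0 + (c.0 + b.0)) has moves —a→ m1
  m1 = a.0 | b.0 + (c.0 + b.0) has moves —a→ m2, —b→ m3, —b→ m4, —c→ m3
  m2 = 0 | b.0 has moves —b→ m5
  m3 = 0 has moves deadlocked
  m4 = a.0 | 0 has moves —a→ m5
  m5 = 0 | 0 has moves deadlocked
LTS(Q): 6 reachable states
  n0 = c.(a.0 | b.0 + (c.0 + b.0)) has moves —c→ n1
  n1 = a.0 | b.0 + (c.0 + b.0) has moves —a→ n2, —b→ n3, —b→ n4, —c→ n3
  n2 = 0 | b.0 has moves —b→ n5
  n3 = 0 has moves deadlocked
  n4 = a.0 | 0 has moves —a→ n5
  n5 = 0 | 0 has moves deadlocked
Executing a from P (initial set {m0}):
  [1] a ⇒ {m1}
  ✓ P
Executing a from Q (initial set {n0}):
  [1] a ⇒ ∅ (Q stuck)

NO — witness ⟨a⟩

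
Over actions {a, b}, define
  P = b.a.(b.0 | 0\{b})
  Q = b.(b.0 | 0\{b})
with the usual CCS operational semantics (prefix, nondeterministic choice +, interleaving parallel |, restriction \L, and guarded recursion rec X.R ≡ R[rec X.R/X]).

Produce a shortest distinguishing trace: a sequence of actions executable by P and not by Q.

LTS(P): 4 reachable states
  p0 = b.a.(b.0 | 0\{b}) :: -b-> p1
  p1 = a.(b.0 | 0\{b}) :: -a-> p2
  p2 = b.0 | 0\{b} :: -b-> p3
  p3 = 0 | 0\{b} :: ·
LTS(Q): 3 reachable states
  q0 = b.(b.0 | 0\{b}) :: -b-> q1
  q1 = b.0 | 0\{b} :: -b-> q2
  q2 = 0 | 0\{b} :: ·
Run σ = ⟨ba⟩ on P: start {p0}
  [1] b ⇒ {p1}
  [2] a ⇒ {p2}
  P completes σ.
Run σ = ⟨ba⟩ on Q: start {q0}
  [1] b ⇒ {q1}
  [2] a ⇒ ∅ (Q stuck)

ba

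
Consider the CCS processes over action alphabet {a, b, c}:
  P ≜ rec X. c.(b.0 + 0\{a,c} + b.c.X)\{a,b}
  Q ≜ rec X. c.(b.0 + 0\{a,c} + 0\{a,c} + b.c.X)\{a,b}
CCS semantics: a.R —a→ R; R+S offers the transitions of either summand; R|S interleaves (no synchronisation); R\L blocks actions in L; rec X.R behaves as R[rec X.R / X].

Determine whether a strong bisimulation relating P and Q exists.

P's transition system — 2 states:
  u0 = rec X. c.(b.0 + 0\{a,c} + b.c.X)\{a,b} ⊢ ··c··> u1
  u1 = (b.0 + 0\{a,c} + b.c.(rec X. c.(b.0 + 0\{a,c} + b.c.X)\{a,b}))\{a,b} ⊢ ∅
Q's transition system — 2 states:
  v0 = rec X. c.(b.0 + 0\{a,c} + 0\{a,c} + b.c.X)\{a,b} ⊢ ··c··> v1
  v1 = (b.0 + 0\{a,c} + 0\{a,c} + b.c.(rec X. c.(b.0 + 0\{a,c} + 0\{a,c} + b.c.X)\{a,b}))\{a,b} ⊢ ∅
Coarsest stable partition (strong bisimilarity classes):
  B0 = {u0, v0}
  B1 = {u1, v1}
u0 ∈ B0, v0 ∈ B0 → same block

P ~ Q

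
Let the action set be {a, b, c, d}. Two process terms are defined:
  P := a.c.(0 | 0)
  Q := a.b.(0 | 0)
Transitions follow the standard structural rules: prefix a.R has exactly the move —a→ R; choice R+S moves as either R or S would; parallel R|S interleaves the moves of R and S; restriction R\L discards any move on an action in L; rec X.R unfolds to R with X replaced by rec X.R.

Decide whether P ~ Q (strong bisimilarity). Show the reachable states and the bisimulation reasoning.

Reachable graph of P (3 states):
  m0 = a.c.(0 | 0) | —a→ m1
  m1 = c.(0 | 0) | —c→ m2
  m2 = 0 | 0 | (no moves)
Reachable graph of Q (3 states):
  n0 = a.b.(0 | 0) | —a→ n1
  n1 = b.(0 | 0) | —b→ n2
  n2 = 0 | 0 | (no moves)
Coarsest stable partition (strong bisimilarity classes):
  B0 = {m0}
  B1 = {m1}
  B2 = {m2, n2}
  B3 = {n0}
  B4 = {n1}
m0 ∈ B0, n0 ∈ B3 → different blocks

not bisimilar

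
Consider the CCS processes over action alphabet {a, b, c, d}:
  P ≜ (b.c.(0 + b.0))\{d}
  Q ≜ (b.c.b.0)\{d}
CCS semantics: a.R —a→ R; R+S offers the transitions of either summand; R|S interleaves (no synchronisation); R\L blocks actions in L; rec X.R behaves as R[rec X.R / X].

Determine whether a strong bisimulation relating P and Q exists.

Reachable graph of P (4 states):
  m0 = (b.c.(0 + b.0))\{d} has moves =b=> m1
  m1 = (c.(0 + b.0))\{d} has moves =c=> m2
  m2 = (0 + b.0)\{d} has moves =b=> m3
  m3 = 0\{d} has moves stopped
Reachable graph of Q (4 states):
  n0 = (b.c.b.0)\{d} has moves =b=> n1
  n1 = (c.b.0)\{d} has moves =c=> n2
  n2 = (b.0)\{d} has moves =b=> n3
  n3 = 0\{d} has moves stopped
Bisimilarity quotient blocks:
  B0 = {m0, n0}
  B1 = {m1, n1}
  B2 = {m2, n2}
  B3 = {m3, n3}
m0 ∈ B0, n0 ∈ B0 → same block

bisimilar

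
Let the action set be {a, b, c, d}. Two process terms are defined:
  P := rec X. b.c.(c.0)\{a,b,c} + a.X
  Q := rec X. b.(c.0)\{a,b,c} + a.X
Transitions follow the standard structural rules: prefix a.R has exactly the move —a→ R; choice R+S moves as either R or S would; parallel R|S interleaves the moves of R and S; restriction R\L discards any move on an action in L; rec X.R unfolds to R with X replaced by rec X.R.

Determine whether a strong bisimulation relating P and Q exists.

not bisimilar

Reachable graph of P (3 states):
  p0 = rec X. b.c.(c.0)\{a,b,c} + a.X :: =a=> p0, =b=> p1
  p1 = c.(c.0)\{a,b,c} :: =c=> p2
  p2 = (c.0)\{a,b,c} :: stopped
Reachable graph of Q (2 states):
  q0 = rec X. b.(c.0)\{a,b,c} + a.X :: =a=> q0, =b=> q1
  q1 = (c.0)\{a,b,c} :: stopped
Bisimilarity quotient blocks:
  B0 = {p0}
  B1 = {p1}
  B2 = {p2, q1}
  B3 = {q0}
p0 ∈ B0, q0 ∈ B3 → different blocks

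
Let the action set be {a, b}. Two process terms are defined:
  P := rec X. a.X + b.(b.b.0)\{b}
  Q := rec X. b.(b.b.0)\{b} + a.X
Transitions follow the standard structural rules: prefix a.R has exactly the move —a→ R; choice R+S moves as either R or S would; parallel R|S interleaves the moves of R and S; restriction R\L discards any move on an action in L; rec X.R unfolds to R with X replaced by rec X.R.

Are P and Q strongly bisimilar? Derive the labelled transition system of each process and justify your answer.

P ~ Q

LTS(P): 2 reachable states
  p0 = rec X. a.X + b.(b.b.0)\{b} → =a=> p0, =b=> p1
  p1 = (b.b.0)\{b} → deadlocked
LTS(Q): 2 reachable states
  q0 = rec X. b.(b.b.0)\{b} + a.X → =a=> q0, =b=> q1
  q1 = (b.b.0)\{b} → deadlocked
Partition-refinement fixed point:
  B0 = {p0, q0}
  B1 = {p1, q1}
p0 ∈ B0, q0 ∈ B0 → same block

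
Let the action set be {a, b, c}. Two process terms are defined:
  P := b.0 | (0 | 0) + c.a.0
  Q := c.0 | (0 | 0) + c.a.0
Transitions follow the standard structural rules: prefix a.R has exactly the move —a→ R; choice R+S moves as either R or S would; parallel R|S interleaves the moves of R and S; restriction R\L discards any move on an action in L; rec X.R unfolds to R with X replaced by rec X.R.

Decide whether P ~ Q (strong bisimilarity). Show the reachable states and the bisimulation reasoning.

Reachable graph of P (4 states):
  p0 = b.0 | (0 | 0) + c.a.0 ⊢ =b=> p1, =c=> p2
  p1 = 0 | (0 | 0) ⊢ deadlocked
  p2 = a.0 ⊢ =a=> p3
  p3 = 0 ⊢ deadlocked
Reachable graph of Q (4 states):
  q0 = c.0 | (0 | 0) + c.a.0 ⊢ =c=> q1, =c=> q2
  q1 = 0 | (0 | 0) ⊢ deadlocked
  q2 = a.0 ⊢ =a=> q3
  q3 = 0 ⊢ deadlocked
Bisimilarity quotient blocks:
  B0 = {p0}
  B1 = {p1, p3, q1, q3}
  B2 = {p2, q2}
  B3 = {q0}
p0 ∈ B0, q0 ∈ B3 → different blocks

NO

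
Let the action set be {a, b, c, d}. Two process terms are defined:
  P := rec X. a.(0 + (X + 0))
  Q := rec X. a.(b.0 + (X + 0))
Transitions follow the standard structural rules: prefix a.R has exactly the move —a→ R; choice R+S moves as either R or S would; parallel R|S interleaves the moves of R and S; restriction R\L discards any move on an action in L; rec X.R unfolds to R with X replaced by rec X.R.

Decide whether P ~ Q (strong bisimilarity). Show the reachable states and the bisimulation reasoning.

P's transition system — 2 states:
  s0 = rec X. a.(0 + (X + 0)) → —a→ s1
  s1 = 0 + ((rec X. a.(0 + (X + 0))) + 0) → —a→ s1
Q's transition system — 3 states:
  t0 = rec X. a.(b.0 + (X + 0)) → —a→ t1
  t1 = b.0 + ((rec X. a.(b.0 + (X + 0))) + 0) → —a→ t1, —b→ t2
  t2 = 0 → ·
Coarsest stable partition (strong bisimilarity classes):
  B0 = {s0, s1}
  B1 = {t0}
  B2 = {t1}
  B3 = {t2}
s0 ∈ B0, t0 ∈ B1 → different blocks

not bisimilar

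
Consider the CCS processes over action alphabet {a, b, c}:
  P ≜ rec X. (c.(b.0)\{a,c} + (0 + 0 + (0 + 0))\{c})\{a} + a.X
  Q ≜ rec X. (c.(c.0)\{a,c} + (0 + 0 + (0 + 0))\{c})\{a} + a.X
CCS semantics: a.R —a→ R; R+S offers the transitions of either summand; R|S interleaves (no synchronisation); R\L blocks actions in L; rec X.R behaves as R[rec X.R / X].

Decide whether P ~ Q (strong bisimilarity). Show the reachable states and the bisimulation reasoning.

NO

Reachable graph of P (3 states):
  m0 = rec X. (c.(b.0)\{a,c} + (0 + 0 + (0 + 0))\{c})\{a} + a.X ⊢ —a→ m0, —c→ m1
  m1 = (b.0)\{a,c}\{a} ⊢ —b→ m2
  m2 = 0\{a,c}\{a} ⊢ ∅
Reachable graph of Q (2 states):
  n0 = rec X. (c.(c.0)\{a,c} + (0 + 0 + (0 + 0))\{c})\{a} + a.X ⊢ —a→ n0, —c→ n1
  n1 = (c.0)\{a,c}\{a} ⊢ ∅
Bisimilarity quotient blocks:
  B0 = {m0}
  B1 = {m1}
  B2 = {m2, n1}
  B3 = {n0}
m0 ∈ B0, n0 ∈ B3 → different blocks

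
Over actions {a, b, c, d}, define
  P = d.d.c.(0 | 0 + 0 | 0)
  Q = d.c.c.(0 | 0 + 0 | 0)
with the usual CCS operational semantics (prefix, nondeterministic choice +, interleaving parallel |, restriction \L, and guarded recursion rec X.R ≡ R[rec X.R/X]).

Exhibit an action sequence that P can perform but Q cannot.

P's transition system — 4 states:
  p0 = d.d.c.(0 | 0 + 0 | 0) has moves =d=> p1
  p1 = d.c.(0 | 0 + 0 | 0) has moves =d=> p2
  p2 = c.(0 | 0 + 0 | 0) has moves =c=> p3
  p3 = 0 | 0 + 0 | 0 has moves stopped
Q's transition system — 4 states:
  q0 = d.c.c.(0 | 0 + 0 | 0) has moves =d=> q1
  q1 = c.c.(0 | 0 + 0 | 0) has moves =c=> q2
  q2 = c.(0 | 0 + 0 | 0) has moves =c=> q3
  q3 = 0 | 0 + 0 | 0 has moves stopped
Trace ⟨dd⟩ through P, begin at {p0}:
  step 1 (d): {p1}
  step 2 (d): {p2}
  — P admits the full trace.
Trace ⟨dd⟩ through Q, begin at {q0}:
  step 1 (d): {q1}
  step 2 (d): no successor for Q

dd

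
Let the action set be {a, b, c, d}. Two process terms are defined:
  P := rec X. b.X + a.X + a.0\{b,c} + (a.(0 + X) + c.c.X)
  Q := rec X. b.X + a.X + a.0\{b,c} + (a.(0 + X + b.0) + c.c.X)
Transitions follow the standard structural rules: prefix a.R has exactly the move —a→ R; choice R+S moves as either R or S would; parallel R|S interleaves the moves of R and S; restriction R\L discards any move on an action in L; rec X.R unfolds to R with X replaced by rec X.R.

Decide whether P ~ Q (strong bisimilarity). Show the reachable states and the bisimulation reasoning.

Reachable graph of P (4 states):
  m0 = rec X. b.X + a.X + a.0\{b,c} + (a.(0 + X) + c.c.X) :: -a-> m0, -a-> m1, -a-> m2, -b-> m0, -c-> m3
  m1 = 0 + (rec X. b.X + a.X + a.0\{b,c} + (a.(0 + X) + c.c.X)) :: -a-> m0, -a-> m1, -a-> m2, -b-> m0, -c-> m3
  m2 = 0\{b,c} :: ·
  m3 = c.(rec X. b.X + a.X + a.0\{b,c} + (a.(0 + X) + c.c.X)) :: -c-> m0
Reachable graph of Q (5 states):
  n0 = rec X. b.X + a.X + a.0\{b,c} + (a.(0 + X + b.0) + c.c.X) :: -a-> n0, -a-> n1, -a-> n2, -b-> n0, -c-> n3
  n1 = 0 + (rec X. b.X + a.X + a.0\{b,c} + (a.(0 + X + b.0) + c.c.X)) + b.0 :: -a-> n0, -a-> n1, -a-> n2, -b-> n0, -b-> n4, -c-> n3
  n2 = 0\{b,c} :: ·
  n3 = c.(rec X. b.X + a.X + a.0\{b,c} + (a.(0 + X + b.0) + c.c.X)) :: -c-> n0
  n4 = 0 :: ·
Coarsest stable partition (strong bisimilarity classes):
  B0 = {m0, m1}
  B1 = {m2, n2, n4}
  B2 = {m3}
  B3 = {n0}
  B4 = {n3}
  B5 = {n1}
m0 ∈ B0, n0 ∈ B3 → different blocks

NO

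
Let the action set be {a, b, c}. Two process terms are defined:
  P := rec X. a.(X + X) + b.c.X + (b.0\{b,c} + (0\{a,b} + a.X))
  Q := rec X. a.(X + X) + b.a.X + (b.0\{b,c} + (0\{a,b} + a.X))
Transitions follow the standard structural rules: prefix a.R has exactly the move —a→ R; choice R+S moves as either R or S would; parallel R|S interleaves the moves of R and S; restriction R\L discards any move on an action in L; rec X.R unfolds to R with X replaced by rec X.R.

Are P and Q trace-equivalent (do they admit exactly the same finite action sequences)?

LTS(P): 4 reachable states
  m0 = rec X. a.(X + X) + b.c.X + (b.0\{b,c} + (0\{a,b} + a.X)) :: —a→ m0, —a→ m1, —b→ m2, —b→ m3
  m1 = (rec X. a.(X + X) + b.c.X + (b.0\{b,c} + (0\{a,b} + a.X))) + (rec X. a.(X + X) + b.c.X + (b.0\{b,c} + (0\{a,b} + a.X))) :: —a→ m0, —a→ m1, —b→ m2, —b→ m3
  m2 = 0\{b,c} :: deadlocked
  m3 = c.(rec X. a.(X + X) + b.c.X + (b.0\{b,c} + (0\{a,b} + a.X))) :: —c→ m0
LTS(Q): 4 reachable states
  n0 = rec X. a.(X + X) + b.a.X + (b.0\{b,c} + (0\{a,b} + a.X)) :: —a→ n0, —a→ n1, —b→ n2, —b→ n3
  n1 = (rec X. a.(X + X) + b.a.X + (b.0\{b,c} + (0\{a,b} + a.X))) + (rec X. a.(X + X) + b.a.X + (b.0\{b,c} + (0\{a,b} + a.X))) :: —a→ n0, —a→ n1, —b→ n2, —b→ n3
  n2 = 0\{b,c} :: deadlocked
  n3 = a.(rec X. a.(X + X) + b.a.X + (b.0\{b,c} + (0\{a,b} + a.X))) :: —a→ n0
Executing bc from P (initial set {m0}):
  after b @ step 1: {m2, m3}
  after c @ step 2: {m0}
  P completes σ.
Executing bc from Q (initial set {n0}):
  after b @ step 1: {n2, n3}
  after c @ step 2: ∅  — Q cannot continue

trace-distinct — witness ⟨bc⟩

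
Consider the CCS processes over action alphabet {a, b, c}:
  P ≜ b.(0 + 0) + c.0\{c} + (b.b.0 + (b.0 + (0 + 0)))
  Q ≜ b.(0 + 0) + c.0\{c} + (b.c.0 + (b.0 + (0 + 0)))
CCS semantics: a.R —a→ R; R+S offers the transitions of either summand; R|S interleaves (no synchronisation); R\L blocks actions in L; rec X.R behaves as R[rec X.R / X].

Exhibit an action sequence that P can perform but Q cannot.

LTS(P): 5 reachable states
  m0 = b.(0 + 0) + c.0\{c} + (b.b.0 + (b.0 + (0 + 0))) | --b--▸ m1, --b--▸ m2, --b--▸ m3, --c--▸ m4
  m1 = 0 | ·
  m2 = 0 + 0 | ·
  m3 = b.0 | --b--▸ m1
  m4 = 0\{c} | ·
LTS(Q): 5 reachable states
  n0 = b.(0 + 0) + c.0\{c} + (b.c.0 + (b.0 + (0 + 0))) | --b--▸ n1, --b--▸ n2, --b--▸ n3, --c--▸ n4
  n1 = 0 | ·
  n2 = 0 + 0 | ·
  n3 = c.0 | --c--▸ n1
  n4 = 0\{c} | ·
Run σ = ⟨bb⟩ on P: start {m0}
  after b @ step 1: {m1, m2, m3}
  after b @ step 2: {m1}
  P completes σ.
Run σ = ⟨bb⟩ on Q: start {n0}
  after b @ step 1: {n1, n2, n3}
  after b @ step 2: ∅ (Q stuck)

bb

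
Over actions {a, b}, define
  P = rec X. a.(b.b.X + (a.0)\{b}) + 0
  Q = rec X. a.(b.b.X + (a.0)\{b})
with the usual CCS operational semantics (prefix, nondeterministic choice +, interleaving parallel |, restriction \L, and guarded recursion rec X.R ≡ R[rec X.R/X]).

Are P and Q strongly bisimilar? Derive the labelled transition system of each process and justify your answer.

Reachable graph of P (4 states):
  p0 = rec X. a.(b.b.X + (a.0)\{b}) + 0 :: --a--▸ p1
  p1 = b.b.(rec X. a.(b.b.X + (a.0)\{b}) + 0) + (a.0)\{b} :: --a--▸ p2, --b--▸ p3
  p2 = 0\{b} :: (no moves)
  p3 = b.(rec X. a.(b.b.X + (a.0)\{b}) + 0) :: --b--▸ p0
Reachable graph of Q (4 states):
  q0 = rec X. a.(b.b.X + (a.0)\{b}) :: --a--▸ q1
  q1 = b.b.(rec X. a.(b.b.X + (a.0)\{b})) + (a.0)\{b} :: --a--▸ q2, --b--▸ q3
  q2 = 0\{b} :: (no moves)
  q3 = b.(rec X. a.(b.b.X + (a.0)\{b})) :: --b--▸ q0
Bisimilarity quotient blocks:
  B0 = {p0, q0}
  B1 = {p1, q1}
  B2 = {p2, q2}
  B3 = {p3, q3}
p0 ∈ B0, q0 ∈ B0 → same block

YES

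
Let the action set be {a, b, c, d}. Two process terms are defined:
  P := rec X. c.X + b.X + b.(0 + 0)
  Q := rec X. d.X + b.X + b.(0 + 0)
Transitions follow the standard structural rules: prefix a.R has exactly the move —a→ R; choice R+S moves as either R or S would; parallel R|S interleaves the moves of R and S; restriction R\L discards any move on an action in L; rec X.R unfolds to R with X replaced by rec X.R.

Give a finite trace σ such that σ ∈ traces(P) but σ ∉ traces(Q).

P's transition system — 2 states:
  u0 = rec X. c.X + b.X + b.(0 + 0) has moves ··b··> u0, ··b··> u1, ··c··> u0
  u1 = 0 + 0 has moves (no moves)
Q's transition system — 2 states:
  v0 = rec X. d.X + b.X + b.(0 + 0) has moves ··b··> v0, ··b··> v1, ··d··> v0
  v1 = 0 + 0 has moves (no moves)
Trace ⟨c⟩ through P, begin at {u0}:
  [1] c ⇒ {u0}
  — P admits the full trace.
Trace ⟨c⟩ through Q, begin at {v0}:
  [1] c ⇒ no successor for Q

c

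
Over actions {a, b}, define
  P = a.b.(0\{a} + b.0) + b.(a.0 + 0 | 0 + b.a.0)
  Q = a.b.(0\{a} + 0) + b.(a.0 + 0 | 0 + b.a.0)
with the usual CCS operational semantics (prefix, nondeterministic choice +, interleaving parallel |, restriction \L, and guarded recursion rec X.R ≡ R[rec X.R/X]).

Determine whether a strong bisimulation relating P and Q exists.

Reachable graph of P (6 states):
  p0 = a.b.(0\{a} + b.0) + b.(a.0 + 0 | 0 + b.a.0) :: =a=> p1, =b=> p2
  p1 = b.(0\{a} + b.0) :: =b=> p3
  p2 = a.0 + 0 | 0 + b.a.0 :: =a=> p4, =b=> p5
  p3 = 0\{a} + b.0 :: =b=> p4
  p4 = 0 :: ·
  p5 = a.0 :: =a=> p4
Reachable graph of Q (6 states):
  q0 = a.b.(0\{a} + 0) + b.(a.0 + 0 | 0 + b.a.0) :: =a=> q1, =b=> q2
  q1 = b.(0\{a} + 0) :: =b=> q3
  q2 = a.0 + 0 | 0 + b.a.0 :: =a=> q4, =b=> q5
  q3 = 0\{a} + 0 :: ·
  q4 = 0 :: ·
  q5 = a.0 :: =a=> q4
Bisimilarity quotient blocks:
  B0 = {p0}
  B1 = {p1}
  B2 = {p3, q1}
  B3 = {p4, q3, q4}
  B4 = {p2, q2}
  B5 = {p5, q5}
  B6 = {q0}
p0 ∈ B0, q0 ∈ B6 → different blocks

P ≁ Q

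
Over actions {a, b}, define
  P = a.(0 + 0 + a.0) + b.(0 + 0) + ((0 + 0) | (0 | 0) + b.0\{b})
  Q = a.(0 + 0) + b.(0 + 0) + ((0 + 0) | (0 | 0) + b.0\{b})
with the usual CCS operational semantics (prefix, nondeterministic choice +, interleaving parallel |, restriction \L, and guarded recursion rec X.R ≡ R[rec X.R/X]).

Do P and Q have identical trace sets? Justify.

traces(P) ≠ traces(Q) — witness ⟨aa⟩

LTS(P): 5 reachable states
  u0 = a.(0 + 0 + a.0) + b.(0 + 0) + ((0 + 0) | (0 | 0) + b.0\{b}) has moves =a=> u1, =b=> u2, =b=> u3
  u1 = 0 + 0 + a.0 has moves =a=> u4
  u2 = 0 + 0 has moves deadlocked
  u3 = 0\{b} has moves deadlocked
  u4 = 0 has moves deadlocked
LTS(Q): 3 reachable states
  v0 = a.(0 + 0) + b.(0 + 0) + ((0 + 0) | (0 | 0) + b.0\{b}) has moves =a=> v1, =b=> v1, =b=> v2
  v1 = 0 + 0 has moves deadlocked
  v2 = 0\{b} has moves deadlocked
Run σ = ⟨aa⟩ on P: start {u0}
  after a @ step 1: {u1}
  after a @ step 2: {u4}
  P completes σ.
Run σ = ⟨aa⟩ on Q: start {v0}
  after a @ step 1: {v1}
  after a @ step 2: no successor for Q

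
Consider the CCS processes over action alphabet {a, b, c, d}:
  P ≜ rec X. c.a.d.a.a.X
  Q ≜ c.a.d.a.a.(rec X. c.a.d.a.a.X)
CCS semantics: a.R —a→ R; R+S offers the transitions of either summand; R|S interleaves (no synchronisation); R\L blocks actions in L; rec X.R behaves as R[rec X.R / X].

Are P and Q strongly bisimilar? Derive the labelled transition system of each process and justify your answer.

P ~ Q

P's transition system — 5 states:
  u0 = rec X. c.a.d.a.a.X ⊢ ··c··> u1
  u1 = a.d.a.a.(rec X. c.a.d.a.a.X) ⊢ ··a··> u2
  u2 = d.a.a.(rec X. c.a.d.a.a.X) ⊢ ··d··> u3
  u3 = a.a.(rec X. c.a.d.a.a.X) ⊢ ··a··> u4
  u4 = a.(rec X. c.a.d.a.a.X) ⊢ ··a··> u0
Q's transition system — 6 states:
  v0 = c.a.d.a.a.(rec X. c.a.d.a.a.X) ⊢ ··c··> v1
  v1 = a.d.a.a.(rec X. c.a.d.a.a.X) ⊢ ··a··> v2
  v2 = d.a.a.(rec X. c.a.d.a.a.X) ⊢ ··d··> v3
  v3 = a.a.(rec X. c.a.d.a.a.X) ⊢ ··a··> v4
  v4 = a.(rec X. c.a.d.a.a.X) ⊢ ··a··> v5
  v5 = rec X. c.a.d.a.a.X ⊢ ··c··> v1
Coarsest stable partition (strong bisimilarity classes):
  B0 = {u0, v0, v5}
  B1 = {u1, v1}
  B2 = {u2, v2}
  B3 = {u3, v3}
  B4 = {u4, v4}
u0 ∈ B0, v0 ∈ B0 → same block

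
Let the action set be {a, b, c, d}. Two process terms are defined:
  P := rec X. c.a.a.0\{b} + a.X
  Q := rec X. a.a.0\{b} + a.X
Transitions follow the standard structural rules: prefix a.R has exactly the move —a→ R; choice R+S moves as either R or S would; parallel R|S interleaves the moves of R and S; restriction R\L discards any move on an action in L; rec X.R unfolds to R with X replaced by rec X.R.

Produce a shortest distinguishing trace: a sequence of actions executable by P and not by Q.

Reachable graph of P (4 states):
  m0 = rec X. c.a.a.0\{b} + a.X has moves —a→ m0, —c→ m1
  m1 = a.a.0\{b} has moves —a→ m2
  m2 = a.0\{b} has moves —a→ m3
  m3 = 0\{b} has moves deadlocked
Reachable graph of Q (3 states):
  n0 = rec X. a.a.0\{b} + a.X has moves —a→ n0, —a→ n1
  n1 = a.0\{b} has moves —a→ n2
  n2 = 0\{b} has moves deadlocked
Executing c from P (initial set {m0}):
  after c @ step 1: {m1}
  P completes σ.
Executing c from Q (initial set {n0}):
  after c @ step 1: ∅  — Q cannot continue

c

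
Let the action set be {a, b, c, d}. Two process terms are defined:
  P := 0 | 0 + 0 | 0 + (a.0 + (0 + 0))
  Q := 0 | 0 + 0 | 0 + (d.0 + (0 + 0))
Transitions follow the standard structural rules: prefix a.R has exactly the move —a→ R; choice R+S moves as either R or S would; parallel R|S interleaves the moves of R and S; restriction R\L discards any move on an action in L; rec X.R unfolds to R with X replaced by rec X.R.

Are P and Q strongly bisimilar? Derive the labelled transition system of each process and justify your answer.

P's transition system — 2 states:
  u0 = 0 | 0 + 0 | 0 + (a.0 + (0 + 0)) | =a=> u1
  u1 = 0 | (no moves)
Q's transition system — 2 states:
  v0 = 0 | 0 + 0 | 0 + (d.0 + (0 + 0)) | =d=> v1
  v1 = 0 | (no moves)
Coarsest stable partition (strong bisimilarity classes):
  B0 = {u0}
  B1 = {u1, v1}
  B2 = {v0}
u0 ∈ B0, v0 ∈ B2 → different blocks

not bisimilar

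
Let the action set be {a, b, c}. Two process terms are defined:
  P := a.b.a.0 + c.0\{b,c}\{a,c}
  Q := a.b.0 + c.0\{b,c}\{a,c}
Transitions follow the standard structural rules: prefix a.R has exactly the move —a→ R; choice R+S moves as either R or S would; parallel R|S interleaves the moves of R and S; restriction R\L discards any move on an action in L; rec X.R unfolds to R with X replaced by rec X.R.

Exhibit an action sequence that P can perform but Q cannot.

aba

P's transition system — 5 states:
  p0 = a.b.a.0 + c.0\{b,c}\{a,c} | =a=> p1, =c=> p2
  p1 = b.a.0 | =b=> p3
  p2 = 0\{b,c}\{a,c} | deadlocked
  p3 = a.0 | =a=> p4
  p4 = 0 | deadlocked
Q's transition system — 4 states:
  q0 = a.b.0 + c.0\{b,c}\{a,c} | =a=> q1, =c=> q2
  q1 = b.0 | =b=> q3
  q2 = 0\{b,c}\{a,c} | deadlocked
  q3 = 0 | deadlocked
Trace ⟨aba⟩ through P, begin at {p0}:
  step 1 (a): {p1}
  step 2 (b): {p3}
  step 3 (a): {p4}
  ✓ P
Trace ⟨aba⟩ through Q, begin at {q0}:
  step 1 (a): {q1}
  step 2 (b): {q3}
  step 3 (a): no successor for Q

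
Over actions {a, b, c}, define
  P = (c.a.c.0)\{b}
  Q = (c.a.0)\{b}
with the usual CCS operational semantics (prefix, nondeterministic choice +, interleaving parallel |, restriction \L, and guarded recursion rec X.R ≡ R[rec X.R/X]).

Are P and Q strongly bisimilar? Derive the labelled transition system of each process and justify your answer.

not bisimilar

LTS(P): 4 reachable states
  s0 = (c.a.c.0)\{b} has moves =c=> s1
  s1 = (a.c.0)\{b} has moves =a=> s2
  s2 = (c.0)\{b} has moves =c=> s3
  s3 = 0\{b} has moves ∅
LTS(Q): 3 reachable states
  t0 = (c.a.0)\{b} has moves =c=> t1
  t1 = (a.0)\{b} has moves =a=> t2
  t2 = 0\{b} has moves ∅
Coarsest stable partition (strong bisimilarity classes):
  B0 = {s0}
  B1 = {s1}
  B2 = {s2}
  B3 = {s3, t2}
  B4 = {t0}
  B5 = {t1}
s0 ∈ B0, t0 ∈ B4 → different blocks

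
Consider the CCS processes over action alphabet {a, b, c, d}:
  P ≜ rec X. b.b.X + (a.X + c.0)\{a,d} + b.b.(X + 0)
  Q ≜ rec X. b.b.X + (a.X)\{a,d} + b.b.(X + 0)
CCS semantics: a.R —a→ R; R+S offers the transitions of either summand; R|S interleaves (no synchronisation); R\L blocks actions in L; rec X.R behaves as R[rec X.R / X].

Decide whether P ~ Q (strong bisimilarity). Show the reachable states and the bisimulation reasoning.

P's transition system — 5 states:
  p0 = rec X. b.b.X + (a.X + c.0)\{a,d} + b.b.(X + 0) ⊢ --b--▸ p1, --b--▸ p2, --c--▸ p3
  p1 = b.((rec X. b.b.X + (a.X + c.0)\{a,d} + b.b.(X + 0)) + 0) ⊢ --b--▸ p4
  p2 = b.(rec X. b.b.X + (a.X + c.0)\{a,d} + b.b.(X + 0)) ⊢ --b--▸ p0
  p3 = 0\{a,d} ⊢ (no moves)
  p4 = (rec X. b.b.X + (a.X + c.0)\{a,d} + b.b.(X + 0)) + 0 ⊢ --b--▸ p1, --b--▸ p2, --c--▸ p3
Q's transition system — 4 states:
  q0 = rec X. b.b.X + (a.X)\{a,d} + b.b.(X + 0) ⊢ --b--▸ q1, --b--▸ q2
  q1 = b.((rec X. b.b.X + (a.X)\{a,d} + b.b.(X + 0)) + 0) ⊢ --b--▸ q3
  q2 = b.(rec X. b.b.X + (a.X)\{a,d} + b.b.(X + 0)) ⊢ --b--▸ q0
  q3 = (rec X. b.b.X + (a.X)\{a,d} + b.b.(X + 0)) + 0 ⊢ --b--▸ q1, --b--▸ q2
Bisimilarity quotient blocks:
  B0 = {p0, p4}
  B1 = {p1, p2}
  B2 = {p3}
  B3 = {q0, q1, q2, q3}
p0 ∈ B0, q0 ∈ B3 → different blocks

NO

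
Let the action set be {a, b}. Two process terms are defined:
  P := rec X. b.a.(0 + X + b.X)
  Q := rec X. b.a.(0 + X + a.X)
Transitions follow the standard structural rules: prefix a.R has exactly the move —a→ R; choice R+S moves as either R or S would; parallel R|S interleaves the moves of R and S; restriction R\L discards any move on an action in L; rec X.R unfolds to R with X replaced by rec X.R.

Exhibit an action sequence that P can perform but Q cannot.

babb

P's transition system — 3 states:
  p0 = rec X. b.a.(0 + X + b.X) :: ··b··> p1
  p1 = a.(0 + (rec X. b.a.(0 + X + b.X)) + b.(rec X. b.a.(0 + X + b.X))) :: ··a··> p2
  p2 = 0 + (rec X. b.a.(0 + X + b.X)) + b.(rec X. b.a.(0 + X + b.X)) :: ··b··> p0, ··b··> p1
Q's transition system — 3 states:
  q0 = rec X. b.a.(0 + X + a.X) :: ··b··> q1
  q1 = a.(0 + (rec X. b.a.(0 + X + a.X)) + a.(rec X. b.a.(0 + X + a.X))) :: ··a··> q2
  q2 = 0 + (rec X. b.a.(0 + X + a.X)) + a.(rec X. b.a.(0 + X + a.X)) :: ··a··> q0, ··b··> q1
Trace ⟨babb⟩ through P, begin at {p0}:
  [1] b ⇒ {p1}
  [2] a ⇒ {p2}
  [3] b ⇒ {p0, p1}
  [4] b ⇒ {p1}
  ✓ P
Trace ⟨babb⟩ through Q, begin at {q0}:
  [1] b ⇒ {q1}
  [2] a ⇒ {q2}
  [3] b ⇒ {q1}
  [4] b ⇒ no successor for Q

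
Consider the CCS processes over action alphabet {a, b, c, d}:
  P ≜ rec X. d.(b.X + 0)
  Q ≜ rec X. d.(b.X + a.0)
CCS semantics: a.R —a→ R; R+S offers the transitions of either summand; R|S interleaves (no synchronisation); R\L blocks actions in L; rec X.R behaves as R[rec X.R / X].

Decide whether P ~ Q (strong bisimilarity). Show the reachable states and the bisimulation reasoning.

NO

Reachable graph of P (2 states):
  m0 = rec X. d.(b.X + 0) ⊢ —d→ m1
  m1 = b.(rec X. d.(b.X + 0)) + 0 ⊢ —b→ m0
Reachable graph of Q (3 states):
  n0 = rec X. d.(b.X + a.0) ⊢ —d→ n1
  n1 = b.(rec X. d.(b.X + a.0)) + a.0 ⊢ —a→ n2, —b→ n0
  n2 = 0 ⊢ ·
Coarsest stable partition (strong bisimilarity classes):
  B0 = {m0}
  B1 = {m1}
  B2 = {n0}
  B3 = {n1}
  B4 = {n2}
m0 ∈ B0, n0 ∈ B2 → different blocks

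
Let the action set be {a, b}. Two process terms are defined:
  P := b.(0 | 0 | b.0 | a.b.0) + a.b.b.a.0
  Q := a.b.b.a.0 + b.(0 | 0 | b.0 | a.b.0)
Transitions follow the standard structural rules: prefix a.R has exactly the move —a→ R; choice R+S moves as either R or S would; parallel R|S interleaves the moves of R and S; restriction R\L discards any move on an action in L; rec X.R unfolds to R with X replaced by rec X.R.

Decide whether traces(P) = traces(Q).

traces(P) = traces(Q)

LTS(P): 11 reachable states
  s0 = b.(0 | 0 | b.0 | a.b.0) + a.b.b.a.0 ⊢ —a→ s1, —b→ s2
  s1 = b.b.a.0 ⊢ —b→ s3
  s2 = 0 | 0 | b.0 | a.b.0 ⊢ —a→ s4, —b→ s5
  s3 = b.a.0 ⊢ —b→ s6
  s4 = 0 | 0 | b.0 | b.0 ⊢ —b→ s7, —b→ s8
  s5 = 0 | 0 | 0 | a.b.0 ⊢ —a→ s7
  s6 = a.0 ⊢ —a→ s9
  s7 = 0 | 0 | 0 | b.0 ⊢ —b→ s10
  s8 = 0 | 0 | b.0 | 0 ⊢ —b→ s10
  s9 = 0 ⊢ (no moves)
  s10 = 0 | 0 | 0 | 0 ⊢ (no moves)
LTS(Q): 11 reachable states
  t0 = a.b.b.a.0 + b.(0 | 0 | b.0 | a.b.0) ⊢ —a→ t1, —b→ t2
  t1 = b.b.a.0 ⊢ —b→ t3
  t2 = 0 | 0 | b.0 | a.b.0 ⊢ —a→ t4, —b→ t5
  t3 = b.a.0 ⊢ —b→ t6
  t4 = 0 | 0 | b.0 | b.0 ⊢ —b→ t7, —b→ t8
  t5 = 0 | 0 | 0 | a.b.0 ⊢ —a→ t7
  t6 = a.0 ⊢ —a→ t9
  t7 = 0 | 0 | 0 | b.0 ⊢ —b→ t10
  t8 = 0 | 0 | b.0 | 0 ⊢ —b→ t10
  t9 = 0 ⊢ (no moves)
  t10 = 0 | 0 | 0 | 0 ⊢ (no moves)
Coarsest stable partition (strong bisimilarity classes):
  B0 = {s0, t0}
  B1 = {s2, t2}
  B2 = {s4, t4}
  B3 = {s7, s8, t7, t8}
  B4 = {s10, s9, t10, t9}
  B5 = {s5, t5}
  B6 = {s1, t1}
  B7 = {s3, t3}
  B8 = {s6, t6}
s0 ∈ B0, t0 ∈ B0 → same block
Bisimilar ⇒ trace-equivalent.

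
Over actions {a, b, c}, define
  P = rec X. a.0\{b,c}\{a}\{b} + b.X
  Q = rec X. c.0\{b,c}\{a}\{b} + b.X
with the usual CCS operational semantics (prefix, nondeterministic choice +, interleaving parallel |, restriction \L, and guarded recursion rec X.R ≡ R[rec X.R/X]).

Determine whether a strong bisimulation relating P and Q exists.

LTS(P): 2 reachable states
  u0 = rec X. a.0\{b,c}\{a}\{b} + b.X | =a=> u1, =b=> u0
  u1 = 0\{b,c}\{a}\{b} | (no moves)
LTS(Q): 2 reachable states
  v0 = rec X. c.0\{b,c}\{a}\{b} + b.X | =b=> v0, =c=> v1
  v1 = 0\{b,c}\{a}\{b} | (no moves)
Coarsest stable partition (strong bisimilarity classes):
  B0 = {u0}
  B1 = {u1, v1}
  B2 = {v0}
u0 ∈ B0, v0 ∈ B2 → different blocks

NO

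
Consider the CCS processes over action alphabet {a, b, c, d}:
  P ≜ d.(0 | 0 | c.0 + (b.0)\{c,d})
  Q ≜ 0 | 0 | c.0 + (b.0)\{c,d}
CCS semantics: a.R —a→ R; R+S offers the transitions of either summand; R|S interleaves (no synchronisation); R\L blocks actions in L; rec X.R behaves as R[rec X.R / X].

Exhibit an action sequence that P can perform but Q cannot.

d

LTS(P): 4 reachable states
  m0 = d.(0 | 0 | c.0 + (b.0)\{c,d}) :: --d--▸ m1
  m1 = 0 | 0 | c.0 + (b.0)\{c,d} :: --b--▸ m2, --c--▸ m3
  m2 = 0\{c,d} :: stopped
  m3 = 0 | 0 | 0 :: stopped
LTS(Q): 3 reachable states
  n0 = 0 | 0 | c.0 + (b.0)\{c,d} :: --b--▸ n1, --c--▸ n2
  n1 = 0\{c,d} :: stopped
  n2 = 0 | 0 | 0 :: stopped
Run σ = ⟨d⟩ on P: start {m0}
  after d @ step 1: {m1}
  ✓ P
Run σ = ⟨d⟩ on Q: start {n0}
  after d @ step 1: ∅  — Q cannot continue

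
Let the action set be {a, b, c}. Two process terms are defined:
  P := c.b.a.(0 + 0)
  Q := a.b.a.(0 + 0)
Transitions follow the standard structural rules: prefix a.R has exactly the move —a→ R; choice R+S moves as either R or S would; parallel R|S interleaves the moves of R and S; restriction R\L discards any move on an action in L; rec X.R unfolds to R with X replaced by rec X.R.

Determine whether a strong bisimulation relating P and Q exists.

Reachable graph of P (4 states):
  p0 = c.b.a.(0 + 0) → ··c··> p1
  p1 = b.a.(0 + 0) → ··b··> p2
  p2 = a.(0 + 0) → ··a··> p3
  p3 = 0 + 0 → deadlocked
Reachable graph of Q (4 states):
  q0 = a.b.a.(0 + 0) → ··a··> q1
  q1 = b.a.(0 + 0) → ··b··> q2
  q2 = a.(0 + 0) → ··a··> q3
  q3 = 0 + 0 → deadlocked
Partition-refinement fixed point:
  B0 = {p0}
  B1 = {p1, q1}
  B2 = {p2, q2}
  B3 = {p3, q3}
  B4 = {q0}
p0 ∈ B0, q0 ∈ B4 → different blocks

not bisimilar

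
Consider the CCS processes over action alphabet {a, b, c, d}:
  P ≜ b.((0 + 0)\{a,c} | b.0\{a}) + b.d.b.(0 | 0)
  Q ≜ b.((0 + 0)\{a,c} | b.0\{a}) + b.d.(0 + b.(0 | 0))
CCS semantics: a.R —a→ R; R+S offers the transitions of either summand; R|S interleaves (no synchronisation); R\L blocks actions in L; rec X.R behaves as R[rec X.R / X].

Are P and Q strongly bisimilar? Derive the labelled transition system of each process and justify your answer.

P ~ Q

P's transition system — 6 states:
  p0 = b.((0 + 0)\{a,c} | b.0\{a}) + b.d.b.(0 | 0) | —b→ p1, —b→ p2
  p1 = (0 + 0)\{a,c} | b.0\{a} | —b→ p3
  p2 = d.b.(0 | 0) | —d→ p4
  p3 = (0 + 0)\{a,c} | 0\{a} | ∅
  p4 = b.(0 | 0) | —b→ p5
  p5 = 0 | 0 | ∅
Q's transition system — 6 states:
  q0 = b.((0 + 0)\{a,c} | b.0\{a}) + b.d.(0 + b.(0 | 0)) | —b→ q1, —b→ q2
  q1 = (0 + 0)\{a,c} | b.0\{a} | —b→ q3
  q2 = d.(0 + b.(0 | 0)) | —d→ q4
  q3 = (0 + 0)\{a,c} | 0\{a} | ∅
  q4 = 0 + b.(0 | 0) | —b→ q5
  q5 = 0 | 0 | ∅
Partition-refinement fixed point:
  B0 = {p0, q0}
  B1 = {p1, p4, q1, q4}
  B2 = {p3, p5, q3, q5}
  B3 = {p2, q2}
p0 ∈ B0, q0 ∈ B0 → same block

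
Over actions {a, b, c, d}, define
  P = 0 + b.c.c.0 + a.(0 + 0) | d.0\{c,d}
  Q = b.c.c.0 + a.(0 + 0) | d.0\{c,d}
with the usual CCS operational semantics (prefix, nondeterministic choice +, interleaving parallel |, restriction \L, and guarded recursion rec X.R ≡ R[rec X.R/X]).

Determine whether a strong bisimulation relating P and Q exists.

Reachable graph of P (7 states):
  m0 = 0 + b.c.c.0 + a.(0 + 0) | d.0\{c,d} | --a--▸ m1, --b--▸ m2, --d--▸ m3
  m1 = (0 + 0) | d.0\{c,d} | --d--▸ m4
  m2 = c.c.0 | --c--▸ m5
  m3 = a.(0 + 0) | 0\{c,d} | --a--▸ m4
  m4 = (0 + 0) | 0\{c,d} | stopped
  m5 = c.0 | --c--▸ m6
  m6 = 0 | stopped
Reachable graph of Q (7 states):
  n0 = b.c.c.0 + a.(0 + 0) | d.0\{c,d} | --a--▸ n1, --b--▸ n2, --d--▸ n3
  n1 = (0 + 0) | d.0\{c,d} | --d--▸ n4
  n2 = c.c.0 | --c--▸ n5
  n3 = a.(0 + 0) | 0\{c,d} | --a--▸ n4
  n4 = (0 + 0) | 0\{c,d} | stopped
  n5 = c.0 | --c--▸ n6
  n6 = 0 | stopped
Coarsest stable partition (strong bisimilarity classes):
  B0 = {m0, n0}
  B1 = {m1, n1}
  B2 = {m4, m6, n4, n6}
  B3 = {m2, n2}
  B4 = {m5, n5}
  B5 = {m3, n3}
m0 ∈ B0, n0 ∈ B0 → same block

bisimilar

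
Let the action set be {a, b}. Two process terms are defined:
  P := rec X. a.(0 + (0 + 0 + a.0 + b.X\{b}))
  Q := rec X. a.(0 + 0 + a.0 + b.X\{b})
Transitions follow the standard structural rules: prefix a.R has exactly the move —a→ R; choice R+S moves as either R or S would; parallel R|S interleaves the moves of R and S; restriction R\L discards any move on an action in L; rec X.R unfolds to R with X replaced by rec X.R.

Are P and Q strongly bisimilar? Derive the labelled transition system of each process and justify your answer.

YES

LTS(P): 6 reachable states
  s0 = rec X. a.(0 + (0 + 0 + a.0 + b.X\{b})) ⊢ -a-> s1
  s1 = 0 + (0 + 0 + a.0 + b.(rec X. a.(0 + (0 + 0 + a.0 + b.X\{b})))\{b}) ⊢ -a-> s2, -b-> s3
  s2 = 0 ⊢ ∅
  s3 = (rec X. a.(0 + (0 + 0 + a.0 + b.X\{b})))\{b} ⊢ -a-> s4
  s4 = (0 + (0 + 0 + a.0 + b.(rec X. a.(0 + (0 + 0 + a.0 + b.X\{b})))\{b}))\{b} ⊢ -a-> s5
  s5 = 0\{b} ⊢ ∅
LTS(Q): 6 reachable states
  t0 = rec X. a.(0 + 0 + a.0 + b.X\{b}) ⊢ -a-> t1
  t1 = 0 + 0 + a.0 + b.(rec X. a.(0 + 0 + a.0 + b.X\{b}))\{b} ⊢ -a-> t2, -b-> t3
  t2 = 0 ⊢ ∅
  t3 = (rec X. a.(0 + 0 + a.0 + b.X\{b}))\{b} ⊢ -a-> t4
  t4 = (0 + 0 + a.0 + b.(rec X. a.(0 + 0 + a.0 + b.X\{b}))\{b})\{b} ⊢ -a-> t5
  t5 = 0\{b} ⊢ ∅
Bisimilarity quotient blocks:
  B0 = {s0, t0}
  B1 = {s1, t1}
  B2 = {s2, s5, t2, t5}
  B3 = {s3, t3}
  B4 = {s4, t4}
s0 ∈ B0, t0 ∈ B0 → same block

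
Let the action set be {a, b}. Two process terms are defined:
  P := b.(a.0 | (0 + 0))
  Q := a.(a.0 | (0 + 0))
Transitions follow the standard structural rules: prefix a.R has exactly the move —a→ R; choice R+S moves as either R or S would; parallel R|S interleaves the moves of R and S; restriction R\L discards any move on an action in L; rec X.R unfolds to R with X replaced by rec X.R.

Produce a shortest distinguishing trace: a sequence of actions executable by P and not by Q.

P's transition system — 3 states:
  p0 = b.(a.0 | (0 + 0)) | =b=> p1
  p1 = a.0 | (0 + 0) | =a=> p2
  p2 = 0 | (0 + 0) | (no moves)
Q's transition system — 3 states:
  q0 = a.(a.0 | (0 + 0)) | =a=> q1
  q1 = a.0 | (0 + 0) | =a=> q2
  q2 = 0 | (0 + 0) | (no moves)
Executing b from P (initial set {p0}):
  after b @ step 1: {p1}
  — P admits the full trace.
Executing b from Q (initial set {q0}):
  after b @ step 1: ∅ (Q stuck)

b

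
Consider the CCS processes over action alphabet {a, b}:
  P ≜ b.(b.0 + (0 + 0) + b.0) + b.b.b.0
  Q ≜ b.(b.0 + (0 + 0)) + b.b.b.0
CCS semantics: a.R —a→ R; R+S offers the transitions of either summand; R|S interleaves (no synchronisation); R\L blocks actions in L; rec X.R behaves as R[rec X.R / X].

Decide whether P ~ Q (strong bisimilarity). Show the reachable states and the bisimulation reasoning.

YES

Reachable graph of P (5 states):
  m0 = b.(b.0 + (0 + 0) + b.0) + b.b.b.0 has moves —b→ m1, —b→ m2
  m1 = b.0 + (0 + 0) + b.0 has moves —b→ m3
  m2 = b.b.0 has moves —b→ m4
  m3 = 0 has moves ∅
  m4 = b.0 has moves —b→ m3
Reachable graph of Q (5 states):
  n0 = b.(b.0 + (0 + 0)) + b.b.b.0 has moves —b→ n1, —b→ n2
  n1 = b.0 + (0 + 0) has moves —b→ n3
  n2 = b.b.0 has moves —b→ n4
  n3 = 0 has moves ∅
  n4 = b.0 has moves —b→ n3
Bisimilarity quotient blocks:
  B0 = {m0, n0}
  B1 = {m2, n2}
  B2 = {m1, m4, n1, n4}
  B3 = {m3, n3}
m0 ∈ B0, n0 ∈ B0 → same block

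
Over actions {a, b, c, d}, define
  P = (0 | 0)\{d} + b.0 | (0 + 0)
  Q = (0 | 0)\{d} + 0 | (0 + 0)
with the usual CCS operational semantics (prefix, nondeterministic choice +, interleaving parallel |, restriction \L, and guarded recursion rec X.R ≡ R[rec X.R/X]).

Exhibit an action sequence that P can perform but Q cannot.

P's transition system — 2 states:
  p0 = (0 | 0)\{d} + b.0 | (0 + 0) | -b-> p1
  p1 = 0 | (0 + 0) | (no moves)
Q's transition system — 1 states:
  q0 = (0 | 0)\{d} + 0 | (0 + 0) | (no moves)
Trace ⟨b⟩ through P, begin at {p0}:
  after b @ step 1: {p1}
  ✓ P
Trace ⟨b⟩ through Q, begin at {q0}:
  after b @ step 1: ∅  — Q cannot continue

b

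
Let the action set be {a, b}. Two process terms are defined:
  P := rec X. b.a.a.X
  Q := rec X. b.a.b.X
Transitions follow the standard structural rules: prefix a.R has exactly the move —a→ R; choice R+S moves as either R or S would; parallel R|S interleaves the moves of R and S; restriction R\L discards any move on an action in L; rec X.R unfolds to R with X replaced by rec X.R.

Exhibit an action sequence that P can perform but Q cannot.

baa

LTS(P): 3 reachable states
  u0 = rec X. b.a.a.X ⊢ —b→ u1
  u1 = a.a.(rec X. b.a.a.X) ⊢ —a→ u2
  u2 = a.(rec X. b.a.a.X) ⊢ —a→ u0
LTS(Q): 3 reachable states
  v0 = rec X. b.a.b.X ⊢ —b→ v1
  v1 = a.b.(rec X. b.a.b.X) ⊢ —a→ v2
  v2 = b.(rec X. b.a.b.X) ⊢ —b→ v0
Run σ = ⟨baa⟩ on P: start {u0}
  step 1 (b): {u1}
  step 2 (a): {u2}
  step 3 (a): {u0}
  ✓ P
Run σ = ⟨baa⟩ on Q: start {v0}
  step 1 (b): {v1}
  step 2 (a): {v2}
  step 3 (a): ∅ (Q stuck)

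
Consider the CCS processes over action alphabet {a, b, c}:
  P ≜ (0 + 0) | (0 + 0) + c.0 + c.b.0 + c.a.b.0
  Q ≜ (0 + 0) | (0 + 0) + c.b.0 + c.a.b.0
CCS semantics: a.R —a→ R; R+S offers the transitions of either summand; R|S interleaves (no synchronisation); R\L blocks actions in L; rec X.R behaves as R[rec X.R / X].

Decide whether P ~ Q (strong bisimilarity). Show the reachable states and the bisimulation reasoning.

P's transition system — 4 states:
  u0 = (0 + 0) | (0 + 0) + c.0 + c.b.0 + c.a.b.0 | ··c··> u1, ··c··> u2, ··c··> u3
  u1 = 0 | ·
  u2 = a.b.0 | ··a··> u3
  u3 = b.0 | ··b··> u1
Q's transition system — 4 states:
  v0 = (0 + 0) | (0 + 0) + c.b.0 + c.a.b.0 | ··c··> v1, ··c··> v2
  v1 = a.b.0 | ··a··> v2
  v2 = b.0 | ··b··> v3
  v3 = 0 | ·
Coarsest stable partition (strong bisimilarity classes):
  B0 = {u0}
  B1 = {u3, v2}
  B2 = {u1, v3}
  B3 = {u2, v1}
  B4 = {v0}
u0 ∈ B0, v0 ∈ B4 → different blocks

P ≁ Q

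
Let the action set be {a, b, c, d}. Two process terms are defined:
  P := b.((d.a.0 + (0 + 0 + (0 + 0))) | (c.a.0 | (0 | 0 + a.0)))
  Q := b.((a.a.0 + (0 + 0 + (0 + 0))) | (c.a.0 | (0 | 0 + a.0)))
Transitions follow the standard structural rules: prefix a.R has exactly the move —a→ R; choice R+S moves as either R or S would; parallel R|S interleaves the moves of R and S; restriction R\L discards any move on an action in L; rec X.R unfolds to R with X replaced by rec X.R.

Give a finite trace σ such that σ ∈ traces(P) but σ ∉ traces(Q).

LTS(P): 19 reachable states
  m0 = b.((d.a.0 + (0 + 0 + (0 + 0))) | (c.a.0 | (0 | 0 + a.0))) | ··b··> m1
  m1 = (d.a.0 + (0 + 0 + (0 + 0))) | (c.a.0 | (0 | 0 + a.0)) | ··a··> m2, ··c··> m3, ··d··> m4
  m2 = (d.a.0 + (0 + 0 + (0 + 0))) | (c.a.0 | 0) | ··c··> m5, ··d··> m6
  m3 = (d.a.0 + (0 + 0 + (0 + 0))) | (a.0 | (0 | 0 + a.0)) | ··a··> m5, ··a··> m7, ··d··> m8
  m4 = a.0 | (c.a.0 | (0 | 0 + a.0)) | ··a··> m6, ··a··> m9, ··c··> m8
  m5 = (d.a.0 + (0 + 0 + (0 + 0))) | (a.0 | 0) | ··a··> m10, ··d··> m11
  m6 = a.0 | (c.a.0 | 0) | ··a··> m12, ··c··> m11
  m7 = (d.a.0 + (0 + 0 + (0 + 0))) | (0 | (0 | 0 + a.0)) | ··a··> m10, ··d··> m13
  m8 = a.0 | (a.0 | (0 | 0 + a.0)) | ··a··> m11, ··a··> m13, ··a··> m14
  m9 = 0 | (c.a.0 | (0 | 0 + a.0)) | ··a··> m12, ··c··> m14
  m10 = (d.a.0 + (0 + 0 + (0 + 0))) | (0 | 0) | ··d··> m15
  m11 = a.0 | (a.0 | 0) | ··a··> m15, ··a··> m16
  m12 = 0 | (c.a.0 | 0) | ··c··> m16
  m13 = a.0 | (0 | (0 | 0 + a.0)) | ··a··> m15, ··a··> m17
  m14 = 0 | (a.0 | (0 | 0 + a.0)) | ··a··> m16, ··a··> m17
  m15 = a.0 | (0 | 0) | ··a··> m18
  m16 = 0 | (a.0 | 0) | ··a··> m18
  m17 = 0 | (0 | (0 | 0 + a.0)) | ··a··> m18
  m18 = 0 | (0 | 0) | ∅
LTS(Q): 19 reachable states
  n0 = b.((a.a.0 + (0 + 0 + (0 + 0))) | (c.a.0 | (0 | 0 + a.0))) | ··b··> n1
  n1 = (a.a.0 + (0 + 0 + (0 + 0))) | (c.a.0 | (0 | 0 + a.0)) | ··a··> n2, ··a··> n3, ··c··> n4
  n2 = (a.a.0 + (0 + 0 + (0 + 0))) | (c.a.0 | 0) | ··a··> n5, ··c··> n6
  n3 = a.0 | (c.a.0 | (0 | 0 + a.0)) | ··a··> n5, ··a··> n7, ··c··> n8
  n4 = (a.a.0 + (0 + 0 + (0 + 0))) | (a.0 | (0 | 0 + a.0)) | ··a··> n6, ··a··> n8, ··a··> n9
  n5 = a.0 | (c.a.0 | 0) | ··a··> n10, ··c··> n11
  n6 = (a.a.0 + (0 + 0 + (0 + 0))) | (a.0 | 0) | ··a··> n11, ··a··> n12
  n7 = 0 | (c.a.0 | (0 | 0 + a.0)) | ··a··> n10, ··c··> n13
  n8 = a.0 | (a.0 | (0 | 0 + a.0)) | ··a··> n11, ··a··> n13, ··a··> n14
  n9 = (a.a.0 + (0 + 0 + (0 + 0))) | (0 | (0 | 0 + a.0)) | ··a··> n12, ··a··> n14
  n10 = 0 | (c.a.0 | 0) | ··c··> n15
  n11 = a.0 | (a.0 | 0) | ··a··> n15, ··a··> n16
  n12 = (a.a.0 + (0 + 0 + (0 + 0))) | (0 | 0) | ··a··> n16
  n13 = 0 | (a.0 | (0 | 0 + a.0)) | ··a··> n15, ··a··> n17
  n14 = a.0 | (0 | (0 | 0 + a.0)) | ··a··> n16, ··a··> n17
  n15 = 0 | (a.0 | 0) | ··a··> n18
  n16 = a.0 | (0 | 0) | ··a··> n18
  n17 = 0 | (0 | (0 | 0 + a.0)) | ··a··> n18
  n18 = 0 | (0 | 0) | ∅
Executing bd from P (initial set {m0}):
  after b @ step 1: {m1}
  after d @ step 2: {m4}
  — P admits the full trace.
Executing bd from Q (initial set {n0}):
  after b @ step 1: {n1}
  after d @ step 2: ∅ (Q stuck)

bd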